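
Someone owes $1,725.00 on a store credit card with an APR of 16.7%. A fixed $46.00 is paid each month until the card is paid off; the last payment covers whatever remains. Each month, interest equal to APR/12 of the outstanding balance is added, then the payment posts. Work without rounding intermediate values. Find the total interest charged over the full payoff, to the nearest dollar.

Monthly rate r = 16.7%/12 = 1.39167% = 0.0139167.
Payoff takes n = ⌈−ln(1 − rB₀/P)/ln(1+r)⌉ = ⌈53.390⌉ = 54 payments; the last is $18.00.
Total paid = 53·$46.00 + $18.00 = $2,456.00.
Total interest = total paid − principal = $2,456.00 − $1,725.00 = $731.00.

$731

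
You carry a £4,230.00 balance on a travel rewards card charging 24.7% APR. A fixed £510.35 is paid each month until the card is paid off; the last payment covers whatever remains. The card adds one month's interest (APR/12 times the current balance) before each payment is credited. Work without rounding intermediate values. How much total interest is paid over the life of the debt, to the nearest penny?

£456.29

Monthly rate r = 24.7%/12 = 2.05833% = 0.0205833.
Payoff takes n = ⌈−ln(1 − rB₀/P)/ln(1+r)⌉ = ⌈9.181⌉ = 10 payments; the last is £93.14.
Total paid = 9·£510.35 + £93.14 = £4,686.29.
Total interest = total paid − principal = £4,686.29 − £4,230.00 = £456.29.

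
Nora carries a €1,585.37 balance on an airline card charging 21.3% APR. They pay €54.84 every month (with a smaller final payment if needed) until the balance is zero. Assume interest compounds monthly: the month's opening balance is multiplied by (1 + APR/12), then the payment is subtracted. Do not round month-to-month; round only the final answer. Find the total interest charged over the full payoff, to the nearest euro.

Monthly rate r = 21.3%/12 = 1.775% = 0.01775.
Payoff takes n = ⌈−ln(1 − rB₀/P)/ln(1+r)⌉ = ⌈40.909⌉ = 41 payments; the last is €49.90.
Total paid = 40·€54.84 + €49.90 = €2,243.50.
Total interest = total paid − principal = €2,243.50 − €1,585.37 = €658.13.

€658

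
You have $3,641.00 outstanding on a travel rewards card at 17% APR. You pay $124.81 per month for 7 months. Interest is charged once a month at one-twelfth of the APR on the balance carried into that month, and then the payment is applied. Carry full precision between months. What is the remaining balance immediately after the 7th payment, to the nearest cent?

Monthly rate r = 17%/12 = 1.41667% = 0.0141667.
Each month: B ← B·(1+r) − $124.81.
Month 1: interest $51.58; balance after payment $3,567.77.
Month 2: interest $50.54; balance after payment $3,493.50.
Month 3: interest $49.49; balance after payment $3,418.19.
Month 4: interest $48.42; balance after payment $3,341.80.
Month 5: interest $47.34; balance after payment $3,264.33.
Month 6: interest $46.24; balance after payment $3,185.77.
Month 7: interest $45.13; balance after payment $3,106.09.

$3,106.09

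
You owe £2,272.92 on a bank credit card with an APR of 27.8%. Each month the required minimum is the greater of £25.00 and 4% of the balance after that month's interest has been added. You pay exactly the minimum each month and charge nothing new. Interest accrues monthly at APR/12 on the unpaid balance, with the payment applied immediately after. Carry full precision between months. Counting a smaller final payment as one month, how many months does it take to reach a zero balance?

110 months

Monthly rate r = 27.8%/12 = 2.31667% = 0.0231667.
While 4% of the post-interest balance exceeds £25.00, each month B ← (B·(1+r))·(1 − 0.04), i.e. B shrinks by the factor (1+r)·0.96 = 0.98224.
This holds for months 1–74. Entering month 75 the balance is £603.51; 4% of the post-interest balance is now below £25.00, so the flat £25.00 minimum applies from here.
From month 75 a fixed £25.00 at rate r clears £603.51 in 36 more payments. Total: 74 + 36 = 110 months.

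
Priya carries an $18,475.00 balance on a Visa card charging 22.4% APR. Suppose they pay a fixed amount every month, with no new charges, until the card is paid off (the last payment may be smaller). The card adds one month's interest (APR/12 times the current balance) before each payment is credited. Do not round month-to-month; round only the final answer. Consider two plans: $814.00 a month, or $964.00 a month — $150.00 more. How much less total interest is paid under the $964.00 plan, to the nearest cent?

$1,176.35

Monthly rate r = 22.4%/12 = 1.86667% = 0.0186667.
At $814.00/mo: n = ⌈−ln(1 − rB₀/P)/ln(1+r)⌉ = 30 payments (last $649.55); total interest = total paid − $18,475.00 = $5,780.55.
At $964.00/mo: 24 payments (last $907.20); total interest $4,604.20.
Interest saved = $5,780.55 − $4,604.20 = $1,176.35.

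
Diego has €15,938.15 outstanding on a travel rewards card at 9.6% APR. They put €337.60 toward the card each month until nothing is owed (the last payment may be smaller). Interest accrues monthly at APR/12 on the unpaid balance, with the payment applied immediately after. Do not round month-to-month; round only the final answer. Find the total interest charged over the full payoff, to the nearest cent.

€4,157.72

Monthly rate r = 9.6%/12 = 0.8% = 0.008.
Payoff takes n = ⌈−ln(1 − rB₀/P)/ln(1+r)⌉ = ⌈59.525⌉ = 60 payments; the last is €177.47.
Total paid = 59·€337.60 + €177.47 = €20,095.87.
Total interest = total paid − principal = €20,095.87 − €15,938.15 = €4,157.72.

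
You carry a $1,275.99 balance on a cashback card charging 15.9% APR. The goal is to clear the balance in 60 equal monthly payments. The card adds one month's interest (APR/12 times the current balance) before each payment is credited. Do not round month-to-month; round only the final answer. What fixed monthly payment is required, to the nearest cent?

$30.96

Monthly rate r = 15.9%/12 = 1.325% = 0.01325.
Level-payment amortization: P = B₀·r / (1 − (1+r)^(−n)) = 1275.99·0.01325 / (1 − 1.01325^(−60)).
Denominator 1 − (1+r)^(−60) = 0.546054981.
P = 16.9069 / 0.546054981 ≈ 30.96.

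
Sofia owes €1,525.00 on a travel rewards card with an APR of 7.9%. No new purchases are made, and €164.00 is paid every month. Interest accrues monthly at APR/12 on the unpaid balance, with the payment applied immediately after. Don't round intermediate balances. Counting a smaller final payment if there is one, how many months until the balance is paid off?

Monthly rate r = 7.9%/12 = 0.658333% = 0.00658333.
Recurrence: B ← B·(1+r) − €164.00.
Month 1: interest €10.04; balance after payment €1,371.04.
Month 2: interest €9.03; balance after payment €1,216.07.
Closed form: n = −ln(1 − rB₀/P)/ln(1+r) = −ln(0.93878)/ln(1.00658) ≈ 9.627, so the balance reaches zero during payment 10.

10 payments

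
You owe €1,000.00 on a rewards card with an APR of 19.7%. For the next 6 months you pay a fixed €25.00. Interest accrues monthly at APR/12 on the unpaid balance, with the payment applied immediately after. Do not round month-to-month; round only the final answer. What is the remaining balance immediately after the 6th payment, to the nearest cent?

€946.34

Monthly rate r = 19.7%/12 = 1.64167% = 0.0164167.
Each month: B ← B·(1+r) − €25.00.
Month 1: interest €16.42; balance after payment €991.42.
Month 2: interest €16.28; balance after payment €982.69.
Month 3: interest €16.13; balance after payment €973.82.
Month 4: interest €15.99; balance after payment €964.81.
Month 5: interest €15.84; balance after payment €955.65.
Month 6: interest €15.69; balance after payment €946.34.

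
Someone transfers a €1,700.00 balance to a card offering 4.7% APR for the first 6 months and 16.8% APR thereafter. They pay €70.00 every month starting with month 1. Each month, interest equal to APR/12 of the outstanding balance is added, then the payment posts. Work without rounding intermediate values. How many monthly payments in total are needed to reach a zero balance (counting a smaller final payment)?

28 payments

Promo months 1–6 at r₀ = 4.7%/12 = 0.00391667; months 7+ at r₁ = 16.8%/12 = 0.014.
After month 6: iterate B ← B·(1+r₀) − €70.00 for 6 months → €1,316.21.
Then at r₁ with €70.00/mo: n₂ = −ln(1 − r₁·B/P)/ln(1+r₁) ≈ 21.97 → 22 more payments.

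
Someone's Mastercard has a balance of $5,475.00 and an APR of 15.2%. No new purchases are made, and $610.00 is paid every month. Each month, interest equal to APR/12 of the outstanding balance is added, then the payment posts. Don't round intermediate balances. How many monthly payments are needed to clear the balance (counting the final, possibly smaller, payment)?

10 months

Monthly rate r = 15.2%/12 = 1.26667% = 0.0126667.
Recurrence: B ← B·(1+r) − $610.00.
Month 1: interest $69.35; balance after payment $4,934.35.
Month 2: interest $62.50; balance after payment $4,386.85.
Closed form: n = −ln(1 − rB₀/P)/ln(1+r) = −ln(0.88631)/ln(1.01267) ≈ 9.588, so the balance reaches zero during payment 10.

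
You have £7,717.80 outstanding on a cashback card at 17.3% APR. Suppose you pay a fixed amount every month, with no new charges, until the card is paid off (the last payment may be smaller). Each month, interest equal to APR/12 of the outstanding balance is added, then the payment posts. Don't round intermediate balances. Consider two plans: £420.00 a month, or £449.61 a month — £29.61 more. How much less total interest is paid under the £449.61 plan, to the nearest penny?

£100.51

Monthly rate r = 17.3%/12 = 1.44167% = 0.0144167.
At £420.00/mo: n = ⌈−ln(1 − rB₀/P)/ln(1+r)⌉ = 22 payments (last £211.51); total interest = total paid − £7,717.80 = £1,313.71.
At £449.61/mo: 20 payments (last £388.41); total interest £1,213.20.
Interest saved = £1,313.71 − £1,213.20 = £100.51.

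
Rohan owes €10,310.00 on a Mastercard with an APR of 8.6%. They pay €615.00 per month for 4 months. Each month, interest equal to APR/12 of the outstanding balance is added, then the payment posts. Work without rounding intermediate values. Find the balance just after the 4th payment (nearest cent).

Monthly rate r = 8.6%/12 = 0.716667% = 0.00716667.
Each month: B ← B·(1+r) − €615.00.
Month 1: interest €73.89; balance after payment €9,768.89.
Month 2: interest €70.01; balance after payment €9,223.90.
Month 3: interest €66.10; balance after payment €8,675.00.
Month 4: interest €62.17; balance after payment €8,122.17.

€8,122.17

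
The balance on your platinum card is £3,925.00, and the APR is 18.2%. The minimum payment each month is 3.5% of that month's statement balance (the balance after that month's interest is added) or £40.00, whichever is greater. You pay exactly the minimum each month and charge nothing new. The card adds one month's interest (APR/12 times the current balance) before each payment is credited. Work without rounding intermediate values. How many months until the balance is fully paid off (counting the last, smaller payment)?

98 months

Monthly rate r = 18.2%/12 = 1.51667% = 0.0151667.
While 3.5% of the post-interest balance exceeds £40.00, each month B ← (B·(1+r))·(1 − 0.035), i.e. B shrinks by the factor (1+r)·0.965 = 0.97964.
This holds for months 1–61. Entering month 62 the balance is £1,118.88; 3.5% of the post-interest balance is now below £40.00, so the flat £40.00 minimum applies from here.
From month 62 a fixed £40.00 at rate r clears £1,118.88 in 37 more payments. Total: 61 + 37 = 98 months.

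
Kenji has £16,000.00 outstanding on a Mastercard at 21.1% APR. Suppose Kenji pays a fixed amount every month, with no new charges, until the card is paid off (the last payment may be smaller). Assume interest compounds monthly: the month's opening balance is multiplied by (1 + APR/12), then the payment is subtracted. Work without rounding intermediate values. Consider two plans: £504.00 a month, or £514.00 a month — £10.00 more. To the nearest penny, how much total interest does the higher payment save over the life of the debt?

£246.83

Monthly rate r = 21.1%/12 = 1.75833% = 0.0175833.
At £504.00/mo: n = ⌈−ln(1 − rB₀/P)/ln(1+r)⌉ = 47 payments (last £437.00); total interest = total paid − £16,000.00 = £7,621.00.
At £514.00/mo: 46 payments (last £244.17); total interest £7,374.17.
Interest saved = £7,621.00 − £7,374.17 = £246.83.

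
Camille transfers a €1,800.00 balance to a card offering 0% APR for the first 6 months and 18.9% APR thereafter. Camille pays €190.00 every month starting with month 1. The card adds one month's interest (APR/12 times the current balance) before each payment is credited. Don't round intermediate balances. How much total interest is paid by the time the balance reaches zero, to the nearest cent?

€24.43

Promo months 1–6 at r₀ = 0%/12 = 0; months 7+ at r₁ = 18.9%/12 = 0.01575.
After month 6 (no interest yet): B = €1,800.00 − 6·€190.00 = €660.00.
Then at r₁ with €190.00/mo: n₂ = −ln(1 − r₁·B/P)/ln(1+r₁) ≈ 3.60 → 4 more payments.
Total paid = 9·€190.00 + €114.43 = €1,824.43; interest = €1,824.43 − €1,800.00 = €24.43.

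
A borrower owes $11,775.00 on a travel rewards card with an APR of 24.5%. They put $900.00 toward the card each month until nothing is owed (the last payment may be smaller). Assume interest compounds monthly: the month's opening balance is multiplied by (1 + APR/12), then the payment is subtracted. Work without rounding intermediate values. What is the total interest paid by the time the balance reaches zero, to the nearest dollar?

$2,066

Monthly rate r = 24.5%/12 = 2.04167% = 0.0204167.
Payoff takes n = ⌈−ln(1 − rB₀/P)/ln(1+r)⌉ = ⌈15.376⌉ = 16 payments; the last is $340.79.
Total paid = 15·$900.00 + $340.79 = $13,840.79.
Total interest = total paid − principal = $13,840.79 − $11,775.00 = $2,065.79.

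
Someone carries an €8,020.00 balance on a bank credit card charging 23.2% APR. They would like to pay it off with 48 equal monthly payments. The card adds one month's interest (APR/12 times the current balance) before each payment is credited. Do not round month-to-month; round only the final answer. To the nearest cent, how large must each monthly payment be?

€257.93

Monthly rate r = 23.2%/12 = 1.93333% = 0.0193333.
Level-payment amortization: P = B₀·r / (1 − (1+r)^(−n)) = 8020.00·0.0193333 / (1 − 1.01933^(−48)).
Denominator 1 − (1+r)^(−48) = 0.601139403.
P = 155.053 / 0.601139403 ≈ 257.93.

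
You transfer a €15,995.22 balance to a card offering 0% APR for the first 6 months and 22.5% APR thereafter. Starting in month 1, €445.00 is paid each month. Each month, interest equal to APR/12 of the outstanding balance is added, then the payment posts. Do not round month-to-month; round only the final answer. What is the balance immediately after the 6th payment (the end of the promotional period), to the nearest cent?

€13,325.22

Promo months 1–6 at r₀ = 0%/12 = 0; months 7+ at r₁ = 22.5%/12 = 0.01875.
After month 6 (no interest yet): B = €15,995.22 − 6·€445.00 = €13,325.22.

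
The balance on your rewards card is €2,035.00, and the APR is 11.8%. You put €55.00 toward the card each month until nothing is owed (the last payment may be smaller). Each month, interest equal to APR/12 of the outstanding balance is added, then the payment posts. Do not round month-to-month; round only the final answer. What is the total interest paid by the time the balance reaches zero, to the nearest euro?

€507

Monthly rate r = 11.8%/12 = 0.983333% = 0.00983333.
Payoff takes n = ⌈−ln(1 − rB₀/P)/ln(1+r)⌉ = ⌈46.222⌉ = 47 payments; the last is €12.25.
Total paid = 46·€55.00 + €12.25 = €2,542.25.
Total interest = total paid − principal = €2,542.25 − €2,035.00 = €507.25.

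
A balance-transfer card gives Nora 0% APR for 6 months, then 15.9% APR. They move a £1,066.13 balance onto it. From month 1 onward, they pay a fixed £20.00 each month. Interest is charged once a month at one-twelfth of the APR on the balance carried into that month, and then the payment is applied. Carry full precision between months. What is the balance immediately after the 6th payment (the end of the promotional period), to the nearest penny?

Promo months 1–6 at r₀ = 0%/12 = 0; months 7+ at r₁ = 15.9%/12 = 0.01325.
After month 6 (no interest yet): B = £1,066.13 − 6·£20.00 = £946.13.

£946.13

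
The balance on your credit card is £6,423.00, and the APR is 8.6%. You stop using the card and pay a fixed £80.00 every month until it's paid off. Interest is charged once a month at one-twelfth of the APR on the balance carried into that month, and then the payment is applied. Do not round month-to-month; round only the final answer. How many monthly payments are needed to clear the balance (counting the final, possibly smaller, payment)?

Monthly rate r = 8.6%/12 = 0.716667% = 0.00716667.
Recurrence: B ← B·(1+r) − £80.00.
Month 1: interest £46.03; balance after payment £6,389.03.
Month 2: interest £45.79; balance after payment £6,354.82.
Closed form: n = −ln(1 − rB₀/P)/ln(1+r) = −ln(0.42461)/ln(1.00717) ≈ 119.952, so the balance reaches zero during payment 120.

120 payments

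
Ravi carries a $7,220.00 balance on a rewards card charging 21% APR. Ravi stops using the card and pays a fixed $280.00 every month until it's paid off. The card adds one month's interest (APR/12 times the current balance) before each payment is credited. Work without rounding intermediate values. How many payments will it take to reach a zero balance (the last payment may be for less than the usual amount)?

Monthly rate r = 21%/12 = 1.75% = 0.0175.
Recurrence: B ← B·(1+r) − $280.00.
Month 1: interest $126.35; balance after payment $7,066.35.
Month 2: interest $123.66; balance after payment $6,910.01.
Closed form: n = −ln(1 − rB₀/P)/ln(1+r) = −ln(0.54875)/ln(1.0175) ≈ 34.591, so the balance reaches zero during payment 35.

35 months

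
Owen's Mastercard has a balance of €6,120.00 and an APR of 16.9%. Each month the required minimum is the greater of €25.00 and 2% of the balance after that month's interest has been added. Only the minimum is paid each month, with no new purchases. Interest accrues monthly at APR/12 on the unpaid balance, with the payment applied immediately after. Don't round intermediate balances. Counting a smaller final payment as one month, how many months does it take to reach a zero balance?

343 months

Monthly rate r = 16.9%/12 = 1.40833% = 0.0140833.
While 2% of the post-interest balance exceeds €25.00, each month B ← (B·(1+r))·(1 − 0.02), i.e. B shrinks by the factor (1+r)·0.98 = 0.9938.
This holds for months 1–258. Entering month 259 the balance is €1,230.49; 2% of the post-interest balance is now below €25.00, so the flat €25.00 minimum applies from here.
From month 259 a fixed €25.00 at rate r clears €1,230.49 in 85 more payments. Total: 258 + 85 = 343 months.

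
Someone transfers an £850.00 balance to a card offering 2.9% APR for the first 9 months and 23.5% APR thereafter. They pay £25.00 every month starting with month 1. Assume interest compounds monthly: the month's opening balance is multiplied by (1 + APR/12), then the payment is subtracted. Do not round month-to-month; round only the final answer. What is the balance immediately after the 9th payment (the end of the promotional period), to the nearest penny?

Promo months 1–9 at r₀ = 2.9%/12 = 0.00241667; months 10+ at r₁ = 23.5%/12 = 0.0195833.
After month 9: iterate B ← B·(1+r₀) − £25.00 for 9 months → £641.48.

£641.48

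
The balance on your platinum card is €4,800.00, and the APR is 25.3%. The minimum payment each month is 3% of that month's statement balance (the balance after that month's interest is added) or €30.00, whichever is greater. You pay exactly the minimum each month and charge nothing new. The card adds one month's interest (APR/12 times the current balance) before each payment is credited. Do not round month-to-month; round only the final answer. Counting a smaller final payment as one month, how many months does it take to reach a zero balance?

Monthly rate r = 25.3%/12 = 2.10833% = 0.0210833.
While 3% of the post-interest balance exceeds €30.00, each month B ← (B·(1+r))·(1 − 0.03), i.e. B shrinks by the factor (1+r)·0.97 = 0.99045.
This holds for months 1–166. Entering month 167 the balance is €976.13; 3% of the post-interest balance is now below €30.00, so the flat €30.00 minimum applies from here.
From month 167 a fixed €30.00 at rate r clears €976.13 in 56 more payments. Total: 166 + 56 = 222 months.

222 months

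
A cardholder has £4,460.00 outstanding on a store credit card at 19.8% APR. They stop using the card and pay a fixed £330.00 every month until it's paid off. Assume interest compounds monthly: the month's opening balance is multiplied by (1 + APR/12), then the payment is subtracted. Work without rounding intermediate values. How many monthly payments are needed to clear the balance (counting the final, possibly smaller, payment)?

16 months

Monthly rate r = 19.8%/12 = 1.65% = 0.0165.
Recurrence: B ← B·(1+r) − £330.00.
Month 1: interest £73.59; balance after payment £4,203.59.
Month 2: interest £69.36; balance after payment £3,942.95.
Closed form: n = −ln(1 − rB₀/P)/ln(1+r) = −ln(0.777)/ln(1.0165) ≈ 15.418, so the balance reaches zero during payment 16.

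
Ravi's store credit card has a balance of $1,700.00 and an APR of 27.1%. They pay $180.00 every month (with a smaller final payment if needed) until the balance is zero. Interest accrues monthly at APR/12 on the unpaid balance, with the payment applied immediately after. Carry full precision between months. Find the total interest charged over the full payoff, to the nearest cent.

$233.95

Monthly rate r = 27.1%/12 = 2.25833% = 0.0225833.
Payoff takes n = ⌈−ln(1 − rB₀/P)/ln(1+r)⌉ = ⌈10.742⌉ = 11 payments; the last is $133.95.
Total paid = 10·$180.00 + $133.95 = $1,933.95.
Total interest = total paid − principal = $1,933.95 − $1,700.00 = $233.95.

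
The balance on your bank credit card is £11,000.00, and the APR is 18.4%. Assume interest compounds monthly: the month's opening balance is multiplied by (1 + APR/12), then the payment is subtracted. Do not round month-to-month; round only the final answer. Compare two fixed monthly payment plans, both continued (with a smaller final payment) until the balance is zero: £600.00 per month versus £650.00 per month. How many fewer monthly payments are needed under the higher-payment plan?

Monthly rate r = 18.4%/12 = 1.53333% = 0.0153333.
At £600.00/mo: n = ⌈−ln(1 − rB₀/P)/ln(1+r)⌉ = 22 payments (last £414.68); total interest = total paid − £11,000.00 = £2,014.68.
At £650.00/mo: 20 payments (last £483.20); total interest £1,833.20.
Payments saved = 22 − 20 = 2.

2 fewer payments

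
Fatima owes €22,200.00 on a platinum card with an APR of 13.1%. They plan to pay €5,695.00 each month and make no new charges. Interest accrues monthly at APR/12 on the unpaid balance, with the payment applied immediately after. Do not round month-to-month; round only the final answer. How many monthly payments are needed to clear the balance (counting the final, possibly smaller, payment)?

Monthly rate r = 13.1%/12 = 1.09167% = 0.0109167.
Recurrence: B ← B·(1+r) − €5,695.00.
Month 1: interest €242.35; balance after payment €16,747.35.
Month 2: interest €182.83; balance after payment €11,235.18.
Month 3: interest €122.65; balance after payment €5,662.83.
Month 4: interest €61.82; balance after payment €29.65.
Month 5: interest €0.32; balance after payment €0.00.

5 payments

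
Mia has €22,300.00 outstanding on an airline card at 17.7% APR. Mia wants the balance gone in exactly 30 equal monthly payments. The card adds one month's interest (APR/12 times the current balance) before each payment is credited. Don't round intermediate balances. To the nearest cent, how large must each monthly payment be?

Monthly rate r = 17.7%/12 = 1.475% = 0.01475.
Level-payment amortization: P = B₀·r / (1 − (1+r)^(−n)) = 22300.00·0.01475 / (1 − 1.01475^(−30)).
Denominator 1 − (1+r)^(−30) = 0.355492166.
P = 328.925 / 0.355492166 ≈ 925.27.

€925.27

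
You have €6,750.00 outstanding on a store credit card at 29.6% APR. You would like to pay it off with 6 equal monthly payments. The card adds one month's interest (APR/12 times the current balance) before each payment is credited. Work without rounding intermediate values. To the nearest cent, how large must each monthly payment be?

€1,224.10

Monthly rate r = 29.6%/12 = 2.46667% = 0.0246667.
Level-payment amortization: P = B₀·r / (1 − (1+r)^(−n)) = 6750.00·0.0246667 / (1 − 1.02467^(−6)).
Denominator 1 − (1+r)^(−6) = 0.136018687.
P = 166.5 / 0.136018687 ≈ 1224.10.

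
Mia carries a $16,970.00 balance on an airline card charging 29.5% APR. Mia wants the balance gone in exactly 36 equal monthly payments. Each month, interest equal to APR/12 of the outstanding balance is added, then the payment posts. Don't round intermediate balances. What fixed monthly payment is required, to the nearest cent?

$715.76

Monthly rate r = 29.5%/12 = 2.45833% = 0.0245833.
Level-payment amortization: P = B₀·r / (1 − (1+r)^(−n)) = 16970.00·0.0245833 / (1 − 1.02458^(−36)).
Denominator 1 − (1+r)^(−36) = 0.582844795.
P = 417.179 / 0.582844795 ≈ 715.76.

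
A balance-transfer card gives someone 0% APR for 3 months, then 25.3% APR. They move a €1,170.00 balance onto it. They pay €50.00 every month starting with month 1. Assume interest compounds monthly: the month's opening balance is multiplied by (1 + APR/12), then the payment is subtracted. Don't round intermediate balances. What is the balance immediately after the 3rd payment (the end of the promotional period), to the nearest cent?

Promo months 1–3 at r₀ = 0%/12 = 0; months 4+ at r₁ = 25.3%/12 = 0.0210833.
After month 3 (no interest yet): B = €1,170.00 − 3·€50.00 = €1,020.00.

€1,020.00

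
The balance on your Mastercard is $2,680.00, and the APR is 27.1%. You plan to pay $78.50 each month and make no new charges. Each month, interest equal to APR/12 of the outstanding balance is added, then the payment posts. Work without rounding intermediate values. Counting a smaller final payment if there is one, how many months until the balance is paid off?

67 payments

Monthly rate r = 27.1%/12 = 2.25833% = 0.0225833.
Recurrence: B ← B·(1+r) − $78.50.
Month 1: interest $60.52; balance after payment $2,662.02.
Month 2: interest $60.12; balance after payment $2,643.64.
Closed form: n = −ln(1 − rB₀/P)/ln(1+r) = −ln(0.229)/ln(1.02258) ≈ 66.005, so the balance reaches zero during payment 67.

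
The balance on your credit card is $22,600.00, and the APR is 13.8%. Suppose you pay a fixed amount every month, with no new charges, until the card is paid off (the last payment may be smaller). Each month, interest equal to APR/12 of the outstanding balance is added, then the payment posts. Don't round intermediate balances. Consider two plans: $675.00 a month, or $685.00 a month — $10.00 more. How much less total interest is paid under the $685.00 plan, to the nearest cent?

$120.06

Monthly rate r = 13.8%/12 = 1.15% = 0.0115.
At $675.00/mo: n = ⌈−ln(1 − rB₀/P)/ln(1+r)⌉ = 43 payments (last $352.17); total interest = total paid − $22,600.00 = $6,102.17.
At $685.00/mo: 42 payments (last $497.11); total interest $5,982.11.
Interest saved = $6,102.17 − $5,982.11 = $120.06.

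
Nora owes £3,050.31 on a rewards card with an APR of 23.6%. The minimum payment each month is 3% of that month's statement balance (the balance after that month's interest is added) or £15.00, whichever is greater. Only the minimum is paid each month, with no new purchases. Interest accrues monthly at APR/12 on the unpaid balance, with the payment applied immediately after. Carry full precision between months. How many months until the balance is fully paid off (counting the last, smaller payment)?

Monthly rate r = 23.6%/12 = 1.96667% = 0.0196667.
While 3% of the post-interest balance exceeds £15.00, each month B ← (B·(1+r))·(1 − 0.03), i.e. B shrinks by the factor (1+r)·0.97 = 0.98908.
This holds for months 1–167. Entering month 168 the balance is £487.24; 3% of the post-interest balance is now below £15.00, so the flat £15.00 minimum applies from here.
From month 168 a fixed £15.00 at rate r clears £487.24 in 53 more payments. Total: 167 + 53 = 220 months.

220 months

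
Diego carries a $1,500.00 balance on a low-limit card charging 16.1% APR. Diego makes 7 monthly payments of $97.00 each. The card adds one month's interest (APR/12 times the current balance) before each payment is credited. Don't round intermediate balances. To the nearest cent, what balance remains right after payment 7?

Monthly rate r = 16.1%/12 = 1.34167% = 0.0134167.
Each month: B ← B·(1+r) − $97.00.
Month 1: interest $20.12; balance after payment $1,423.12.
Month 2: interest $19.09; balance after payment $1,345.22.
Month 3: interest $18.05; balance after payment $1,266.27.
Month 4: interest $16.99; balance after payment $1,186.26.
Month 5: interest $15.92; balance after payment $1,105.17.
Month 6: interest $14.83; balance after payment $1,023.00.
Month 7: interest $13.73; balance after payment $939.72.

$939.72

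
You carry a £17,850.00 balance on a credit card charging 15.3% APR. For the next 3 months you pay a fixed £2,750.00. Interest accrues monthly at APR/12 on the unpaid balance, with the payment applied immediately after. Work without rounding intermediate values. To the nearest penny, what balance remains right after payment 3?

£10,185.87

Monthly rate r = 15.3%/12 = 1.275% = 0.01275.
Each month: B ← B·(1+r) − £2,750.00.
Month 1: interest £227.59; balance after payment £15,327.59.
Month 2: interest £195.43; balance after payment £12,773.01.
Month 3: interest £162.86; balance after payment £10,185.87.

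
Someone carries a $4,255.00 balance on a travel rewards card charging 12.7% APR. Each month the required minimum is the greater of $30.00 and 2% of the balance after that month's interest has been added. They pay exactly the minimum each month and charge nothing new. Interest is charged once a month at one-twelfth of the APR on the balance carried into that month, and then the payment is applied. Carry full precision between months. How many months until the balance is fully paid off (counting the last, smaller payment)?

Monthly rate r = 12.7%/12 = 1.05833% = 0.0105833.
While 2% of the post-interest balance exceeds $30.00, each month B ← (B·(1+r))·(1 − 0.02), i.e. B shrinks by the factor (1+r)·0.98 = 0.99037.
This holds for months 1–109. Entering month 110 the balance is $1,482.19; 2% of the post-interest balance is now below $30.00, so the flat $30.00 minimum applies from here.
From month 110 a fixed $30.00 at rate r clears $1,482.19 in 71 more payments. Total: 109 + 71 = 180 months.

180 months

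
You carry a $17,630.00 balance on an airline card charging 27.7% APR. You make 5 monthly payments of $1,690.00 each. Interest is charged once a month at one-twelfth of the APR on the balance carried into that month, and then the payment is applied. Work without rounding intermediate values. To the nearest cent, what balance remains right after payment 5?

$10,911.71

Monthly rate r = 27.7%/12 = 2.30833% = 0.0230833.
Each month: B ← B·(1+r) − $1,690.00.
Month 1: interest $406.96; balance after payment $16,346.96.
Month 2: interest $377.34; balance after payment $15,034.30.
Month 3: interest $347.04; balance after payment $13,691.34.
Month 4: interest $316.04; balance after payment $12,317.39.
Month 5: interest $284.33; balance after payment $10,911.71.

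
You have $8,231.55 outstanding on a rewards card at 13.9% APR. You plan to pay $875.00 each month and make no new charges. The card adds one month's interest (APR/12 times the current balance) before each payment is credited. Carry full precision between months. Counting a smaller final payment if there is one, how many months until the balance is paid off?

11 payments

Monthly rate r = 13.9%/12 = 1.15833% = 0.0115833.
Recurrence: B ← B·(1+r) − $875.00.
Month 1: interest $95.35; balance after payment $7,451.90.
Month 2: interest $86.32; balance after payment $6,663.22.
Closed form: n = −ln(1 − rB₀/P)/ln(1+r) = −ln(0.89103)/ln(1.01158) ≈ 10.018, so the balance reaches zero during payment 11.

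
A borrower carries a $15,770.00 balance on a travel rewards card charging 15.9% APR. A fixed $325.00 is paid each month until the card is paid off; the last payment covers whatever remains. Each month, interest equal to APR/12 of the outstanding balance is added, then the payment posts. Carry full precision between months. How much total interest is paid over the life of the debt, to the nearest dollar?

Monthly rate r = 15.9%/12 = 1.325% = 0.01325.
Payoff takes n = ⌈−ln(1 − rB₀/P)/ln(1+r)⌉ = ⌈78.236⌉ = 79 payments; the last is $77.24.
Total paid = 78·$325.00 + $77.24 = $25,427.24.
Total interest = total paid − principal = $25,427.24 − $15,770.00 = $9,657.24.

$9,657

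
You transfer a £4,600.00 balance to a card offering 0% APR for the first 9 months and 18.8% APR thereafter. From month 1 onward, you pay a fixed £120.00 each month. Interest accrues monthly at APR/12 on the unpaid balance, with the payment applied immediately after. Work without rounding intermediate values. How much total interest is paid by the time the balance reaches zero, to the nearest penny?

Promo months 1–9 at r₀ = 0%/12 = 0; months 10+ at r₁ = 18.8%/12 = 0.0156667.
After month 9 (no interest yet): B = £4,600.00 − 9·£120.00 = £3,520.00.
Then at r₁ with £120.00/mo: n₂ = −ln(1 − r₁·B/P)/ln(1+r₁) ≈ 39.59 → 40 more payments.
Total paid = 48·£120.00 + £70.47 = £5,830.47; interest = £5,830.47 − £4,600.00 = £1,230.47.

£1,230.47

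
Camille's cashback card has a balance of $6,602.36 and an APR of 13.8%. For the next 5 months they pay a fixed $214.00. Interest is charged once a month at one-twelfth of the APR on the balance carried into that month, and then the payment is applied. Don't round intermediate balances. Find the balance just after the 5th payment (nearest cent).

Monthly rate r = 13.8%/12 = 1.15% = 0.0115.
Each month: B ← B·(1+r) − $214.00.
Month 1: interest $75.93; balance after payment $6,464.29.
Month 2: interest $74.34; balance after payment $6,324.63.
Month 3: interest $72.73; balance after payment $6,183.36.
Month 4: interest $71.11; balance after payment $6,040.47.
Month 5: interest $69.47; balance after payment $5,895.93.

$5,895.93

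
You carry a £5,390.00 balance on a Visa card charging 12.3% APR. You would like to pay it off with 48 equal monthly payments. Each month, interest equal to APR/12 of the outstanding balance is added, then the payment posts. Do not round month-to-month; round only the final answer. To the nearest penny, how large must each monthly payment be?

£142.73

Monthly rate r = 12.3%/12 = 1.025% = 0.01025.
Level-payment amortization: P = B₀·r / (1 − (1+r)^(−n)) = 5390.00·0.01025 / (1 − 1.01025^(−48)).
Denominator 1 − (1+r)^(−48) = 0.387064518.
P = 55.2475 / 0.387064518 ≈ 142.73.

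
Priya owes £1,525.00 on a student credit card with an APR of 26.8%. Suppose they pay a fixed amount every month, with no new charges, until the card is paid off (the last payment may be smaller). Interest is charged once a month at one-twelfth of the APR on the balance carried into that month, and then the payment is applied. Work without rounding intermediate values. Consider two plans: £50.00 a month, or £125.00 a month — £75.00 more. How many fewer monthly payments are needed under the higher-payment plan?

Monthly rate r = 26.8%/12 = 2.23333% = 0.0223333.
At £50.00/mo: n = ⌈−ln(1 − rB₀/P)/ln(1+r)⌉ = 52 payments (last £37.72); total interest = total paid − £1,525.00 = £1,062.72.
At £125.00/mo: 15 payments (last £50.52); total interest £275.52.
Payments saved = 52 − 15 = 37.

37 fewer payments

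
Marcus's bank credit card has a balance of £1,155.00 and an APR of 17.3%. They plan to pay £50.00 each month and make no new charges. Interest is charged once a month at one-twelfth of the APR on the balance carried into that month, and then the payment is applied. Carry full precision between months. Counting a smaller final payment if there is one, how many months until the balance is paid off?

Monthly rate r = 17.3%/12 = 1.44167% = 0.0144167.
Recurrence: B ← B·(1+r) − £50.00.
Month 1: interest £16.65; balance after payment £1,121.65.
Month 2: interest £16.17; balance after payment £1,087.82.
Closed form: n = −ln(1 − rB₀/P)/ln(1+r) = −ln(0.66697)/ln(1.01442) ≈ 28.295, so the balance reaches zero during payment 29.

29 months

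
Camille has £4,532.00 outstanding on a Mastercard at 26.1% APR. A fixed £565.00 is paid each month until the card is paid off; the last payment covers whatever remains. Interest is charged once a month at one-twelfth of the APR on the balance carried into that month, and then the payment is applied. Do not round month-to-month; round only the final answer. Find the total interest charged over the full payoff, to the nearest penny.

£502.77

Monthly rate r = 26.1%/12 = 2.175% = 0.02175.
Payoff takes n = ⌈−ln(1 − rB₀/P)/ln(1+r)⌉ = ⌈8.910⌉ = 9 payments; the last is £514.77.
Total paid = 8·£565.00 + £514.77 = £5,034.77.
Total interest = total paid − principal = £5,034.77 − £4,532.00 = £502.77.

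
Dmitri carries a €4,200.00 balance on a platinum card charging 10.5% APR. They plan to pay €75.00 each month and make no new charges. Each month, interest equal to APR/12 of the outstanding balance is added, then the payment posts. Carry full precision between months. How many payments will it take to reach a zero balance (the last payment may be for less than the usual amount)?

Monthly rate r = 10.5%/12 = 0.875% = 0.00875.
Recurrence: B ← B·(1+r) − €75.00.
Month 1: interest €36.75; balance after payment €4,161.75.
Month 2: interest €36.42; balance after payment €4,123.17.
Closed form: n = −ln(1 − rB₀/P)/ln(1+r) = −ln(0.51)/ln(1.00875) ≈ 77.290, so the balance reaches zero during payment 78.

78 months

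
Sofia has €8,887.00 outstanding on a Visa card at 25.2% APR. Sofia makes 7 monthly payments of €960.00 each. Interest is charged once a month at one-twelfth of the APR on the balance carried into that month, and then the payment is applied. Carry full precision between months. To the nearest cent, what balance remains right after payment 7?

€3,120.14

Monthly rate r = 25.2%/12 = 2.1% = 0.021.
Each month: B ← B·(1+r) − €960.00.
Month 1: interest €186.63; balance after payment €8,113.63.
Month 2: interest €170.39; balance after payment €7,324.01.
Month 3: interest €153.80; balance after payment €6,517.82.
Month 4: interest €136.87; balance after payment €5,694.69.
Month 5: interest €119.59; balance after payment €4,854.28.
Month 6: interest €101.94; balance after payment €3,996.22.
Month 7: interest €83.92; balance after payment €3,120.14.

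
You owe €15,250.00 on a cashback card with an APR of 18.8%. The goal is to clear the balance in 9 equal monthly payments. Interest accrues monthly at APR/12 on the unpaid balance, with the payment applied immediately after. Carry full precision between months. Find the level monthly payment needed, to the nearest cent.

€1,829.93

Monthly rate r = 18.8%/12 = 1.56667% = 0.0156667.
Level-payment amortization: P = B₀·r / (1 − (1+r)^(−n)) = 15250.00·0.0156667 / (1 − 1.01567^(−9)).
Denominator 1 − (1+r)^(−9) = 0.130560825.
P = 238.917 / 0.130560825 ≈ 1829.93.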